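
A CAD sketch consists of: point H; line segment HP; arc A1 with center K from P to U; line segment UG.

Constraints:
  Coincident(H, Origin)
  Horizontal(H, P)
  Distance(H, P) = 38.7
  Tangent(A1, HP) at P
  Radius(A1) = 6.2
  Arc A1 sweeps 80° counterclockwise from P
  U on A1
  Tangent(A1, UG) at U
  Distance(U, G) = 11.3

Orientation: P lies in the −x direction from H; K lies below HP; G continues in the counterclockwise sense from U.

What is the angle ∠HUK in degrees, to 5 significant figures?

16.523°

H is at the origin; HP is horizontal with |HP| = 38.7 and P on the −x side, so P = (-38.700, 0.0000). Tangency of A1 to HP means the radius KP is perpendicular to HP, so K = P + (0, -6.2) = (-38.700, -6.2000). On A1, P sits at bearing 90° from K; an 80° counterclockwise sweep puts U at bearing 170°, so U = K + 6.2·(cos 170°, sin 170°) = (-44.806, -5.1234). Then cos ∠HUK = UH·UK / (|UH||UK|), giving 16.523°.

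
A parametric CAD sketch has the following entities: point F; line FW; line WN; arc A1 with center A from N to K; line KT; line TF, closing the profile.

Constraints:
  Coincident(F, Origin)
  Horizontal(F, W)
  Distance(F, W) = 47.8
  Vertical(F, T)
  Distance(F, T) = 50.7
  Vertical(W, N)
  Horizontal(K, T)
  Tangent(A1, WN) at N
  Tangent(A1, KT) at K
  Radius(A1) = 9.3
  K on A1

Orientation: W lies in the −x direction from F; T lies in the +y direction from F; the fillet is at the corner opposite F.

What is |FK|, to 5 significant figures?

63.661

F is at the origin; F and W share the same y with |FW| = 47.8 and W on the −x side, so W = (-47.800, 0.0000). F and T share the same x with |FT| = 50.7 and T on the +y side, so T = (0.0000, 50.700). The virtual corner opposite F is at (-47.800, 50.700). A1 meets WN tangentially, so AN is at right angles to WN and A1 meets KT tangentially, so AK is at right angles to KT, with radius 9.3, so the center A sits 9.3 in from both sides at A = (-38.500, 41.400). That places the tangent points at N = (-47.800, 41.400) on WN and K = (-38.500, 50.700) on KT. Then |FK| = |K − F| = 63.661.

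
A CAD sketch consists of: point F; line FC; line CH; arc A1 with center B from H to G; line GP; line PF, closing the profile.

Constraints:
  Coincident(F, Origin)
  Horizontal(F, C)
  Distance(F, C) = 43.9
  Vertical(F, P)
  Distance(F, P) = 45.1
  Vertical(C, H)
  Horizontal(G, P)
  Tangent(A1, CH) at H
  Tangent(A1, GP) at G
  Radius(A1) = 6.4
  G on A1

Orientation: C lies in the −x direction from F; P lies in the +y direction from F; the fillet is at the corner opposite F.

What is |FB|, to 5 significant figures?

53.888

F and P share the same x with |FP| = 45.1 and P on the +y side, so P = (0.0000, 45.100). The virtual corner opposite F is at (-43.900, 45.100). Since A1 is tangent to CH there, BH ⟂ CH and since A1 is tangent to GP there, BG ⟂ GP, with radius 6.4, so the center B sits 6.4 in from both sides at B = (-37.500, 38.700). Then |FB| = |B − F| = 53.888.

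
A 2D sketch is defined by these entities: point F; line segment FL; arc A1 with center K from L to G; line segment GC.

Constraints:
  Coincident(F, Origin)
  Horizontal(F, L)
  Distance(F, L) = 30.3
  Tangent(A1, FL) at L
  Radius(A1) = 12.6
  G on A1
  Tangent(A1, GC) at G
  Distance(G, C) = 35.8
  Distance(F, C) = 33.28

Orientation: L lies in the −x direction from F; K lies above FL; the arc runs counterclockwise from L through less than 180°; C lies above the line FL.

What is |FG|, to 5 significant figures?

20.908

Checks: F = (0.00, 0.00) ✓; |KG| = 12.60 ✓; ∠(KG, GC) = 90.00° ✓; |GC| = 35.80 ✓; |FC| = 33.28 ✓.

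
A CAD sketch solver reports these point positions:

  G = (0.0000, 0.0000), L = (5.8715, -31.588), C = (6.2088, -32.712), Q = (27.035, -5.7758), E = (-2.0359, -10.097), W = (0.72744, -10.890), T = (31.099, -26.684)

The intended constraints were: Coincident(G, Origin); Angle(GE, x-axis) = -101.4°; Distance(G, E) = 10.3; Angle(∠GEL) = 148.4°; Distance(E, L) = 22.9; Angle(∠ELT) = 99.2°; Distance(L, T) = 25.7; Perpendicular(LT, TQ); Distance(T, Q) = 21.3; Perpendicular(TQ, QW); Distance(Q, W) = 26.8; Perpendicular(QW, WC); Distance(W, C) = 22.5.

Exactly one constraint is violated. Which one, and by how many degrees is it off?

Perpendicular(QW, WC) — off by 3.10°.

G = (0.00, 0.00) ✓; GE at -101.4° ✓; |GE| = 10.30 ✓; ∠GEL = 148.4° ✓; |EL| = 22.90 ✓; ∠ELT = 99.20° ✓; |LT| = 25.70 ✓; ∠(LT, TQ) = 90.00° ✓; |TQ| = 21.30 ✓; ∠(TQ, QW) = 90.00° ✓; |QW| = 26.80 ✓; ∠(QW, WC) = 93.10° ✗; |WC| = 22.50 ✓.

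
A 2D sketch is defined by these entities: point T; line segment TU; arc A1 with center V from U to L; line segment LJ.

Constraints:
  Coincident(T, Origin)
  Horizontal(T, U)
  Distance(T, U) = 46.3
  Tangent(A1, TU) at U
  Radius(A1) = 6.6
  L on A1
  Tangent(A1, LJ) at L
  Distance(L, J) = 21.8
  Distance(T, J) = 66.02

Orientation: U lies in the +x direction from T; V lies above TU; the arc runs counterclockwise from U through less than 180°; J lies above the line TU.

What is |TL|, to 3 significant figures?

52.4

T is at the origin; T and U share the same y with |TU| = 46.3 and U on the +x side, so U = (46.3, 0.00). Tangency of A1 to TU means the radius VU is perpendicular to TU, so V = U + (0, 6.6) = (46.3, 6.60). Since VL ⟂ LJ (tangency), |VJ| = √(6.6² + 21.8²) = 22.8 regardless of where L sits on A1. So J lies on both circle(T, 66.02) and circle(V, 22.8); the above-TU intersection is J = (61.8, 23.3). L is the foot of the tangent from J: L = (52.2, 3.72).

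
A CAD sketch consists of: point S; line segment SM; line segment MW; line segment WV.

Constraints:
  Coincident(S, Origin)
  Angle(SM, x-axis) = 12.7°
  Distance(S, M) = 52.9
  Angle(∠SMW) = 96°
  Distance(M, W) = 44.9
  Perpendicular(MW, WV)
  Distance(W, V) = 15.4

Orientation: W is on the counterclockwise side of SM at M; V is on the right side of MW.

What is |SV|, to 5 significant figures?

84.667

S is at the origin; SM runs at 12.7° with length 52.9, so M = 52.9·(cos 12.7°, sin 12.7°) = (51.606, 11.630). ∠SMW = 96.0°, so MW runs at 12.7° + (180° − 96.0°) = 96.700° from the x-axis; with |MW| = 44.9, W = M + 44.9·(cos 96.700°, sin 96.700°) = (46.367, 56.223). MW is perpendicular to WV; with |WV| = 15.4 on the right of MW, V = W + 15.4·(0.99317, 0.11667) = (61.662, 58.020). Then |SV| = |V − S| = 84.667.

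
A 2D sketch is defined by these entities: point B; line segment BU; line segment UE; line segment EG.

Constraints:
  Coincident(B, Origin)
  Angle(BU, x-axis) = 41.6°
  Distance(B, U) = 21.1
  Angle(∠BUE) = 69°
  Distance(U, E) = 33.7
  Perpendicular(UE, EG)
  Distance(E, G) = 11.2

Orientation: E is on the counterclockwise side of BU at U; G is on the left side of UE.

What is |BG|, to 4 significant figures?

27.49

B is at the origin; BU runs at 41.6° with length 21.1, so U = 21.1·(cos 41.6°, sin 41.6°) = (15.78, 14.01). ∠BUE = 69.0°, so UE runs at 41.6° + (180° − 69.0°) = 152.6° from the x-axis; with |UE| = 33.7, E = U + 33.7·(cos 152.6°, sin 152.6°) = (-14.14, 29.52). UE is perpendicular to EG; with |EG| = 11.2 on the left of UE, G = E + 11.2·(-0.4602, -0.8878) = (-19.30, 19.57). Then |BG| = |G − B| = 27.49.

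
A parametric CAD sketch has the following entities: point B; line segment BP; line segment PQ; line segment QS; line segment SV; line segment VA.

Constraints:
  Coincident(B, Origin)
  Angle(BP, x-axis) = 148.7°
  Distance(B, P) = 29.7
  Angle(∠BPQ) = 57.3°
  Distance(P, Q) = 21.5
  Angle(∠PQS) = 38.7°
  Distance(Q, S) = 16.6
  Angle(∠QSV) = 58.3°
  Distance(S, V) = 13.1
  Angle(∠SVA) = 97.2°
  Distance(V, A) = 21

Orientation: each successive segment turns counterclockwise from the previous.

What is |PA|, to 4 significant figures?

28.39

B is at the origin; BP runs at 148.7° with length 29.7, so P = (-25.38, 15.43). ∠BPQ = 57.3° gives PQ at -88.60° from the x-axis; with |PQ| = 21.5, Q = (-24.85, -6.064). ∠PQS = 38.7° gives QS at 52.70° from the x-axis; with |QS| = 16.6, S = (-14.79, 7.141). ∠QSV = 58.3° gives SV at 174.4° from the x-axis; with |SV| = 13.1, V = (-27.83, 8.419). ∠SVA = 97.2° gives VA at -102.8° from the x-axis; with |VA| = 21.0, A = (-32.48, -12.06). Then |PA| = |A − P| = 28.39.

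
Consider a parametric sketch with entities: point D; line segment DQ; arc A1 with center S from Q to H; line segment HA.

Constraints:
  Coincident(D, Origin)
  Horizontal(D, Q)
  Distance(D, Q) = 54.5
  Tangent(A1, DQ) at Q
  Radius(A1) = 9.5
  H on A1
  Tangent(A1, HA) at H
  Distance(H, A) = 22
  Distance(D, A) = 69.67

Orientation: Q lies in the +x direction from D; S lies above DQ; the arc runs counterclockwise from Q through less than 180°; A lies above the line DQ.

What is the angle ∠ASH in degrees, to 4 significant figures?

66.64°

Checks: D.y = 0.00, Q.y = 0.00 ✓; ∠(SQ, QD) = 90.00° ✓; |SQ| = 9.500 ✓; |SH| = 9.500 ✓; ∠(SH, HA) = 90.00° ✓; |HA| = 22.00 ✓; |DA| = 69.67 ✓.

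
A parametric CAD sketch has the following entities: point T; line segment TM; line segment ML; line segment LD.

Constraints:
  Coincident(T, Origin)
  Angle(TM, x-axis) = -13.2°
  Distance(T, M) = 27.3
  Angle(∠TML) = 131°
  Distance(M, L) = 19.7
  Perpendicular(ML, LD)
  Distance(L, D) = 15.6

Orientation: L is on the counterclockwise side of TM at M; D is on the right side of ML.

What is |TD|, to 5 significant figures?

52.204

T is at the origin; TM runs at -13.2° with length 27.3, so M = 27.3·(cos -13.2°, sin -13.2°) = (26.579, -6.2340). ∠TML = 131.0°, so ML runs at -13.2° + (180° − 131.0°) = 35.800° from the x-axis; with |ML| = 19.7, L = M + 19.7·(cos 35.800°, sin 35.800°) = (42.557, 5.2897). The perpendicularity gives LD at right angles to ML; with |LD| = 15.6 on the right of ML, D = L + 15.6·(0.58496, -0.81106) = (51.682, -7.3629). Then |TD| = |D − T| = 52.204.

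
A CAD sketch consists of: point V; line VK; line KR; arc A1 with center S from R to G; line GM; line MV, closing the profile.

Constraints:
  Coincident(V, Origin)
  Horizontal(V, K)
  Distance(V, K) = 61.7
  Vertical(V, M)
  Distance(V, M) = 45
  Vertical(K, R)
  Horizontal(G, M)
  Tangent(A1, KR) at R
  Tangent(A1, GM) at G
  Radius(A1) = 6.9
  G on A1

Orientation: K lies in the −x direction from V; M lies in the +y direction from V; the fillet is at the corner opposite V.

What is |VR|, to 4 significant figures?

72.52

The virtual corner opposite V is at (-61.70, 45.00). Since A1 is tangent to KR there, SR ⟂ KR and tangency of A1 to GM means the radius SG is perpendicular to GM, with radius 6.9, so the center S sits 6.9 in from both sides at S = (-54.80, 38.10). That places the tangent points at R = (-61.70, 38.10) on KR and G = (-54.80, 45.00) on GM. Then |VR| = |R − V| = 72.52.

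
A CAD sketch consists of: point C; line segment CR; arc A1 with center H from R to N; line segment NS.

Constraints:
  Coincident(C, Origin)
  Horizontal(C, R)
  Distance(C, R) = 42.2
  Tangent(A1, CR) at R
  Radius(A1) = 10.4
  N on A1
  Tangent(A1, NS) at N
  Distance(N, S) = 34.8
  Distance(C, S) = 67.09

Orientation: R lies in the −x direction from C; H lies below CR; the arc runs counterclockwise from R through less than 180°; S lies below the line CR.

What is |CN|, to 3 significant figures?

53.8

Checks: |HN| = 10.40 ✓; ∠(HN, NS) = 90.00° ✓; |NS| = 34.80 ✓; |CS| = 67.09 ✓.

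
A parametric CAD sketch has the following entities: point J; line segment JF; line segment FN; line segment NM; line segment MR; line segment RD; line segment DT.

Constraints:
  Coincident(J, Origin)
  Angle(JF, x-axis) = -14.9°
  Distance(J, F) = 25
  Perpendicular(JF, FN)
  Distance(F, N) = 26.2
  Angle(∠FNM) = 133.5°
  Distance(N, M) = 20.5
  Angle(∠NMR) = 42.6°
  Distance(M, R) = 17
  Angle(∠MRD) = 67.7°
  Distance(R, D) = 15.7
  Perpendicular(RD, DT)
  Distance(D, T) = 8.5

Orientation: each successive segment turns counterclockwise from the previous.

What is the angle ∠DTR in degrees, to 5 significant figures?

61.569°

J is at the origin; JF runs at -14.9° with length 25.0, so F = (24.159, -6.4283). JF is perpendicular to FN, so FN runs at 75.100°; with |FN| = 26.2, N = (30.896, 18.891). ∠FNM = 133.5° gives NM at 121.60° from the x-axis; with |NM| = 20.5, M = (20.155, 36.351). ∠NMR = 42.6° gives MR at -101.00° from the x-axis; with |MR| = 17.0, R = (16.911, 19.663). ∠MRD = 67.7° gives RD at 11.300° from the x-axis; with |RD| = 15.7, D = (32.306, 22.740). RD is perpendicular to DT, so DT runs at 101.30°; with |DT| = 8.5, T = (30.641, 31.075). Then cos ∠DTR = TD·TR / (|TD||TR|), giving 61.569°.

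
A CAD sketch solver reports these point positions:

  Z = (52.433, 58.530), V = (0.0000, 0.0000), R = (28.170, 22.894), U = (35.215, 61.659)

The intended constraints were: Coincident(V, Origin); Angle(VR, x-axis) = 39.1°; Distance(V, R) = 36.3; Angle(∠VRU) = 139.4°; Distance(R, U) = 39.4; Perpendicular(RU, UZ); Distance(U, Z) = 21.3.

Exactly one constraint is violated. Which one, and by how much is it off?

Distance(U, Z) = 21.3 — off by 3.80.

V = (0.00, 0.00) ✓; VR at 39.10° ✓; |VR| = 36.30 ✓; ∠VRU = 139.4° ✓; |RU| = 39.40 ✓; ∠(RU, UZ) = 90.00° ✓; |UZ| = 17.50 ✗.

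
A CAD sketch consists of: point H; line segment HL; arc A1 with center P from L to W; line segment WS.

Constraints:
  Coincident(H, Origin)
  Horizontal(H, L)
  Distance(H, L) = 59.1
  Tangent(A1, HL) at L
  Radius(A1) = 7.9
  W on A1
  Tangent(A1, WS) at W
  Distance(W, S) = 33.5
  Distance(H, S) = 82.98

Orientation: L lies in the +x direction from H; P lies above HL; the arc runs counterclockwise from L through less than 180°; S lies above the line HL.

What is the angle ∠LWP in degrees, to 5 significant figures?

50.318°

Checks: |PW| = 7.900 ✓; ∠(PW, WS) = 90.00° ✓; |WS| = 33.50 ✓; |HS| = 82.98 ✓.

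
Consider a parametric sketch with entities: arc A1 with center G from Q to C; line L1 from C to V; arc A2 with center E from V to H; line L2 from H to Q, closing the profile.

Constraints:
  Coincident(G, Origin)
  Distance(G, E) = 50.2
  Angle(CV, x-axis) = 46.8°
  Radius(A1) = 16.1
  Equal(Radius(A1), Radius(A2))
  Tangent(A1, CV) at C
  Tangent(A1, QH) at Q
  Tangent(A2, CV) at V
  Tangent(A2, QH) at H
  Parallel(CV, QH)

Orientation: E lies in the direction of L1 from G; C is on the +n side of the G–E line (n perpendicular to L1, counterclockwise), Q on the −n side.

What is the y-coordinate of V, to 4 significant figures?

47.62

The slot axis is L1's direction at 46.8°, so u = (cos 46.8°, sin 46.8°) = (0.6845, 0.7290) and n = (−sin 46.8°, cos 46.8°) = (-0.7290, 0.6845). G is at the origin and E lies 50.2 along u from G, so E = 50.2·u = (34.36, 36.59). Tangency of A1 to both parallel lines with radius 16.1 puts C and Q at G ± 16.1·n: C = (-11.74, 11.02), Q = (11.74, -11.02). Equal radii place V and H the same way about E: V = E + 16.1·n = (22.63, 47.62), H = E − 16.1·n = (46.10, 25.57). So V.y = 47.62.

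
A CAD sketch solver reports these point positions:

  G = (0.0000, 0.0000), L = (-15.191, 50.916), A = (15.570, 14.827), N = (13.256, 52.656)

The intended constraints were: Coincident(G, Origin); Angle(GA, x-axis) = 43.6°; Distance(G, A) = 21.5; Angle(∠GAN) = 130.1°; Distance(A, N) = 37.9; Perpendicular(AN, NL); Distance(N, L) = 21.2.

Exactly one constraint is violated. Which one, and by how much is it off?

Distance(N, L) = 21.2 — off by 7.30.

G = (0.00, 0.00) ✓; GA at 43.60° ✓; |GA| = 21.50 ✓; ∠GAN = 130.1° ✓; |AN| = 37.90 ✓; ∠(AN, NL) = 90.00° ✓; |NL| = 28.50 ✗.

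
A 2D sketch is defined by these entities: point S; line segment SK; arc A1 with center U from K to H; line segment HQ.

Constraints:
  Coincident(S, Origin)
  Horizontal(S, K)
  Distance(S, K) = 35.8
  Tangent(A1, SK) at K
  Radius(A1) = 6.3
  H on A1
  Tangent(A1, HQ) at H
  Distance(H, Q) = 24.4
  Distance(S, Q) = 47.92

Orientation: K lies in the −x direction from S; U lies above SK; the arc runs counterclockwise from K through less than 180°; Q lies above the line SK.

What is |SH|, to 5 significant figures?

30.765

Checks: S.y = 0.00, K.y = 0.00 ✓; |UH| = 6.300 ✓; ∠(UH, HQ) = 90.00° ✓; |HQ| = 24.40 ✓; |SQ| = 47.92 ✓.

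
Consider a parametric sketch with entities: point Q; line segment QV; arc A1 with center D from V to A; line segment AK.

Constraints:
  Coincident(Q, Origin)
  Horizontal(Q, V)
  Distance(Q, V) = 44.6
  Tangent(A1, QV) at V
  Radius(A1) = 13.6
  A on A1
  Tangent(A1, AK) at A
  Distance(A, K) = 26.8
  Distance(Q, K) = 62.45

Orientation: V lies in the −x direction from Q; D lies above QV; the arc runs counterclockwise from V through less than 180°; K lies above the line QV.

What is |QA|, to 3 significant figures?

38.0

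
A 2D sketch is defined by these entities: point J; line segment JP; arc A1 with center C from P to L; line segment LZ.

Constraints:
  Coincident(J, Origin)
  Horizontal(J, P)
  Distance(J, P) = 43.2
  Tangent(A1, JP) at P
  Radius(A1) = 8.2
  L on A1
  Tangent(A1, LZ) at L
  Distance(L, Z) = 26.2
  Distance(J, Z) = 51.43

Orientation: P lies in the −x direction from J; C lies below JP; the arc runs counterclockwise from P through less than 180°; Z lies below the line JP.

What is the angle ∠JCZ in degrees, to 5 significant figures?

89.000°

Checks: |CL| = 8.200 ✓; ∠(CL, LZ) = 90.00° ✓; |LZ| = 26.20 ✓; |JZ| = 51.43 ✓.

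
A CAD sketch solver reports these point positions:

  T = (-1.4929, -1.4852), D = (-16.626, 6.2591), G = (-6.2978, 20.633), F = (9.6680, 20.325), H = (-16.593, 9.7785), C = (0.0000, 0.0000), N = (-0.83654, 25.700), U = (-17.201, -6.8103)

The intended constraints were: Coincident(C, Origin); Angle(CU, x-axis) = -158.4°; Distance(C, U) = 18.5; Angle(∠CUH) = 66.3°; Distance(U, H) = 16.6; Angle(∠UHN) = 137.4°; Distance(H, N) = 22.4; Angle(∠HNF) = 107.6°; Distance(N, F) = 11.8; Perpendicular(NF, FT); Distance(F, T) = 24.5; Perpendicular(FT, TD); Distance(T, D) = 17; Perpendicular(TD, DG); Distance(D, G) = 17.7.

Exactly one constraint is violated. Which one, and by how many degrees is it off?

Perpendicular(TD, DG) — off by 8.60°.

C = (0.00, 0.00) ✓; CU at -158.4° ✓; |CU| = 18.50 ✓; ∠CUH = 66.30° ✓; |UH| = 16.60 ✓; ∠UHN = 137.4° ✓; |HN| = 22.40 ✓; ∠HNF = 107.6° ✓; |NF| = 11.80 ✓; ∠(NF, FT) = 90.00° ✓; |FT| = 24.50 ✓; ∠(FT, TD) = 90.00° ✓; |TD| = 17.00 ✓; ∠(TD, DG) = 98.60° ✗; |DG| = 17.70 ✓.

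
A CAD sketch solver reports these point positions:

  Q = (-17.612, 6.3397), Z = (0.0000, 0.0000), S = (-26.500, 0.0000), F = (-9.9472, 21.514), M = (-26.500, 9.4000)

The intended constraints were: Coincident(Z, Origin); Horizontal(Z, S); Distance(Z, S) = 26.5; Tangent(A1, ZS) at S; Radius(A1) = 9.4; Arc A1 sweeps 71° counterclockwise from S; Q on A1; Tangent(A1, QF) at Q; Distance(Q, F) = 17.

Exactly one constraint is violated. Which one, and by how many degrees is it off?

Tangent(A1, QF) at Q — off by 7.80°.

Z = (0.00, 0.00) ✓; Z.y = 0.00, S.y = 0.00 ✓; |ZS| = 26.50 ✓; ∠(MS, SZ) = 90.00° ✓; |MS| = 9.400 ✓; bearing(M→Q) − bearing(M→S) = 71.00° ✓; |MQ| = 9.400 ✓; ∠(MQ, QF) = 97.80° ✗; |QF| = 17.00 ✓.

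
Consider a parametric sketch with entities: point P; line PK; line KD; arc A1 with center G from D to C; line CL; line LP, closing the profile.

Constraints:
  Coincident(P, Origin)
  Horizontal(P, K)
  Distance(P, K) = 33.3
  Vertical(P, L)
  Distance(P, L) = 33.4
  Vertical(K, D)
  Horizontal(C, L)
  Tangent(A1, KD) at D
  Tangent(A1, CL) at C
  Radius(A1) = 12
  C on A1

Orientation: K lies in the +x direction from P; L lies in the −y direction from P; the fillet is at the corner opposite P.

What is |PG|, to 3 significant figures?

30.2

P is at the origin; P and K share the same y with |PK| = 33.3 and K on the +x side, so K = (33.3, 0.00). P and L share the same x with |PL| = 33.4 and L on the −y side, so L = (0.00, -33.4). The virtual corner opposite P is at (33.3, -33.4). Tangency of A1 to KD means the radius GD is perpendicular to KD and A1 meets CL tangentially, so GC is at right angles to CL, with radius 12.0, so the center G sits 12.0 in from both sides at G = (21.3, -21.4). Then |PG| = |G − P| = 30.2.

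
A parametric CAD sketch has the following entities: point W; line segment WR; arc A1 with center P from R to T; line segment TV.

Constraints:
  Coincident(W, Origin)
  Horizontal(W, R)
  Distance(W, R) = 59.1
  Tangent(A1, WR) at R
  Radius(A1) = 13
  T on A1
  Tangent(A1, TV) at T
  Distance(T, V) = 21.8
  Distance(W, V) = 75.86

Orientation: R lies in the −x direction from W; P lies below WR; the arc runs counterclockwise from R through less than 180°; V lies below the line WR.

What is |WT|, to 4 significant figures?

73.50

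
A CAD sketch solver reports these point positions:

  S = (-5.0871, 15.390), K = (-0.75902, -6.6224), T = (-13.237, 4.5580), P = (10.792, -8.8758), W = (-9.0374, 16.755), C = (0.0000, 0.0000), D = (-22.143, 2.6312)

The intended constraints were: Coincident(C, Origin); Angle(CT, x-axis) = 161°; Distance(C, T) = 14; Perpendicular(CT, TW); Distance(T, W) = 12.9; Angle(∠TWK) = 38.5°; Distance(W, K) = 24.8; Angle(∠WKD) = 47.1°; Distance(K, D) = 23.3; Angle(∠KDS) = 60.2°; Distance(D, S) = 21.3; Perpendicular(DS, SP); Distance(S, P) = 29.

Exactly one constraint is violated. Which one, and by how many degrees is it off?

Perpendicular(DS, SP) — off by 3.60°.

C = (0.00, 0.00) ✓; CT at 161.0° ✓; |CT| = 14.00 ✓; ∠(CT, TW) = 90.00° ✓; |TW| = 12.90 ✓; ∠TWK = 38.50° ✓; |WK| = 24.80 ✓; ∠WKD = 47.10° ✓; |KD| = 23.30 ✓; ∠KDS = 60.20° ✓; |DS| = 21.30 ✓; ∠(DS, SP) = 93.60° ✗; |SP| = 29.00 ✓.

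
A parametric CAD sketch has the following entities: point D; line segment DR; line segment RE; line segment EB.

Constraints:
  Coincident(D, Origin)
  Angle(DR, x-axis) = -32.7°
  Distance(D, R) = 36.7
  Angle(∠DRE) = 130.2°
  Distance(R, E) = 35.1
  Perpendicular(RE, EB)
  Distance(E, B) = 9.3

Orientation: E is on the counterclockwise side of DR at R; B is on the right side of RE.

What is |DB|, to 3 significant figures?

69.6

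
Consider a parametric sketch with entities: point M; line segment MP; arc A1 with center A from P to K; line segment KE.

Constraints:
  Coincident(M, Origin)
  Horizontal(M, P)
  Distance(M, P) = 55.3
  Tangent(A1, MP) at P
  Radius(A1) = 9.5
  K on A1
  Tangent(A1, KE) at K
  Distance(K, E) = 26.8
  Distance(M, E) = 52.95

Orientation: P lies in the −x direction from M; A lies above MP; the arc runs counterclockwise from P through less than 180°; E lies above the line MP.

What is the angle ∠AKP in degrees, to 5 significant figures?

50.707°

M is at the origin; M and P share the same y with |MP| = 55.3 and P on the −x side, so P = (-55.300, 0.0000). Since A1 is tangent to MP there, AP ⟂ MP, so A = P + (0, 9.5) = (-55.300, 9.5000). Since AK ⟂ KE (tangency), |AE| = √(9.5² + 26.8²) = 28.434 regardless of where K sits on A1. So E lies on both circle(M, 52.95) and circle(A, 28.434); the above-MP intersection is E = (-40.684, 33.890). K is the foot of the tangent from E: K = (-45.988, 7.6199).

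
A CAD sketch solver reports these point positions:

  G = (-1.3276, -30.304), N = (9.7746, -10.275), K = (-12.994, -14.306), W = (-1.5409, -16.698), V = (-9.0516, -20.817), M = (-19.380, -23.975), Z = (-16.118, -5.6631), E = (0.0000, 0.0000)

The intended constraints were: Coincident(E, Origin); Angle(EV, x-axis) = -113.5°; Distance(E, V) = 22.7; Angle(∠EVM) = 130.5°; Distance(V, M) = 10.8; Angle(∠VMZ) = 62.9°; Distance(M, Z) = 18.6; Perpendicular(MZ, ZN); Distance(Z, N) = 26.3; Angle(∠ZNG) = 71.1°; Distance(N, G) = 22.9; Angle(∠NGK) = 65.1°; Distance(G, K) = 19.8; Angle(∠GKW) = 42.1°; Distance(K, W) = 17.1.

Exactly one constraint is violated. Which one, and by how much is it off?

Distance(K, W) = 17.1 — off by 5.40.

E = (0.00, 0.00) ✓; EV at -113.5° ✓; |EV| = 22.70 ✓; ∠EVM = 130.5° ✓; |VM| = 10.80 ✓; ∠VMZ = 62.90° ✓; |MZ| = 18.60 ✓; ∠(MZ, ZN) = 90.00° ✓; |ZN| = 26.30 ✓; ∠ZNG = 71.10° ✓; |NG| = 22.90 ✓; ∠NGK = 65.10° ✓; |GK| = 19.80 ✓; ∠GKW = 42.10° ✓; |KW| = 11.70 ✗.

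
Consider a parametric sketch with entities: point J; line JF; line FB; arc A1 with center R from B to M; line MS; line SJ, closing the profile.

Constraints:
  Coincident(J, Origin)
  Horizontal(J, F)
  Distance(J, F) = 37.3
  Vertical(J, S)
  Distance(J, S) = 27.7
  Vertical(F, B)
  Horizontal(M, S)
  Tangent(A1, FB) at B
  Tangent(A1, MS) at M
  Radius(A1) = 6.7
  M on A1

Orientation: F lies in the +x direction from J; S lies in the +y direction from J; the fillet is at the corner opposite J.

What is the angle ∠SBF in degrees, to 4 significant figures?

100.2°

J is at the origin; JF is horizontal with |JF| = 37.3 and F on the +x side, so F = (37.30, 0.000). JS is vertical with |JS| = 27.7 and S on the +y side, so S = (0.000, 27.70). The virtual corner opposite J is at (37.30, 27.70). Since A1 is tangent to FB there, RB ⟂ FB and tangency of A1 to MS means the radius RM is perpendicular to MS, with radius 6.7, so the center R sits 6.7 in from both sides at R = (30.60, 21.00). That places the tangent points at B = (37.30, 21.00) on FB and M = (30.60, 27.70) on MS. Then cos ∠SBF = BS·BF / (|BS||BF|), giving 100.2°.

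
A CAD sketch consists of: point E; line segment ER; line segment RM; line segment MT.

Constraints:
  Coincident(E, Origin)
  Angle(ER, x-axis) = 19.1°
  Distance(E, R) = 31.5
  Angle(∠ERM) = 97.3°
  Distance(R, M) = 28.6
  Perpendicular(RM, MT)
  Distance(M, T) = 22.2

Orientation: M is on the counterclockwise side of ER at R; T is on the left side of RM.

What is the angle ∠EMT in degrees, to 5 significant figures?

46.218°

E is at the origin; ER runs at 19.1° with length 31.5, so R = 31.5·(cos 19.1°, sin 19.1°) = (29.766, 10.307). ∠ERM = 97.3°, so RM runs at 19.1° + (180° − 97.3°) = 101.80° from the x-axis; with |RM| = 28.6, M = R + 28.6·(cos 101.80°, sin 101.80°) = (23.917, 38.303). The perpendicularity gives MT at right angles to RM; with |MT| = 22.2 on the left of RM, T = M + 22.2·(-0.97887, -0.20450) = (2.1864, 33.763). Then cos ∠EMT = ME·MT / (|ME||MT|), giving 46.218°.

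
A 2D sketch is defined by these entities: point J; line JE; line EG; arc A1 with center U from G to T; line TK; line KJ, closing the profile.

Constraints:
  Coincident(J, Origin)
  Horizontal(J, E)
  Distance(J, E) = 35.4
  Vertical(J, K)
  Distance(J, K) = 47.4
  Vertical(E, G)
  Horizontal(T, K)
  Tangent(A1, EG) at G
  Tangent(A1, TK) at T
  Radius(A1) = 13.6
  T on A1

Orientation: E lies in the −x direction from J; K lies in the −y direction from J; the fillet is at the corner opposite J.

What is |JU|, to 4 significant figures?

40.22

J is at the origin; JE is horizontal with |JE| = 35.4 and E on the −x side, so E = (-35.40, 0.000). JK is vertical with |JK| = 47.4 and K on the −y side, so K = (0.000, -47.40). The virtual corner opposite J is at (-35.40, -47.40). Tangency of A1 to EG means the radius UG is perpendicular to EG and the tangent condition forces UT to be normal to TK, with radius 13.6, so the center U sits 13.6 in from both sides at U = (-21.80, -33.80). Then |JU| = |U − J| = 40.22.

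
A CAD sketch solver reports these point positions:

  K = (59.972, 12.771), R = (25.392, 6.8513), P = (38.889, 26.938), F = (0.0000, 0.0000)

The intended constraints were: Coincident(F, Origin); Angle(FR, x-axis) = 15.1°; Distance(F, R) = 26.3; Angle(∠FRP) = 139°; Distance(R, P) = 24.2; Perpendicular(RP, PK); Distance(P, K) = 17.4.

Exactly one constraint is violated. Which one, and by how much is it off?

Distance(P, K) = 17.4 — off by 8.00.

F = (0.00, 0.00) ✓; FR at 15.10° ✓; |FR| = 26.30 ✓; ∠FRP = 139.0° ✓; |RP| = 24.20 ✓; ∠(RP, PK) = 90.00° ✓; |PK| = 25.40 ✗.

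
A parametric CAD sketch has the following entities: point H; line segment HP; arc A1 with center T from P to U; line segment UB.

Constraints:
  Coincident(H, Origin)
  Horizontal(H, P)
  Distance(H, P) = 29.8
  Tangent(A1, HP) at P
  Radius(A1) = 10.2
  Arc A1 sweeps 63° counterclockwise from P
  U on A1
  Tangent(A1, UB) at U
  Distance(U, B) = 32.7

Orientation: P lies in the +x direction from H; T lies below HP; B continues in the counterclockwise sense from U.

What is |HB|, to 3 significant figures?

35.2

On A1, P sits at bearing 90° from T; a 63° counterclockwise sweep puts U at bearing 153°, so U = T + 10.2·(cos 153°, sin 153°) = (20.7, -5.57). A1 meets UB tangentially, so TU is at right angles to UB, so UB runs along (−sin 153°, cos 153°); with |UB| = 32.7, B = (5.87, -34.7). Then |HB| = |B − H| = 35.2.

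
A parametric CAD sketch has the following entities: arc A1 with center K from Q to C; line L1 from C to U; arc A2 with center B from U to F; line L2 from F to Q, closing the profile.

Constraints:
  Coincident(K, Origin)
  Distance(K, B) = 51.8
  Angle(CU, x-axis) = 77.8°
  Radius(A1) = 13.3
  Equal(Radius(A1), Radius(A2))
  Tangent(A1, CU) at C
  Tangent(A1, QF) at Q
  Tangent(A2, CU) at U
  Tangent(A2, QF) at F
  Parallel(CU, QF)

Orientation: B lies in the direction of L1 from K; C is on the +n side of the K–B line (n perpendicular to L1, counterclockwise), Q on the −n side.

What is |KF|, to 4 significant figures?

53.48

Tangency of A1 to both parallel lines with radius 13.3 puts C and Q at K ± 13.3·n: C = (-13.00, 2.811), Q = (13.00, -2.811). Equal radii place U and F the same way about B: U = B + 13.3·n = (-2.053, 53.44), F = B − 13.3·n = (23.95, 47.82). Then |KF| = |F − K| = 53.48.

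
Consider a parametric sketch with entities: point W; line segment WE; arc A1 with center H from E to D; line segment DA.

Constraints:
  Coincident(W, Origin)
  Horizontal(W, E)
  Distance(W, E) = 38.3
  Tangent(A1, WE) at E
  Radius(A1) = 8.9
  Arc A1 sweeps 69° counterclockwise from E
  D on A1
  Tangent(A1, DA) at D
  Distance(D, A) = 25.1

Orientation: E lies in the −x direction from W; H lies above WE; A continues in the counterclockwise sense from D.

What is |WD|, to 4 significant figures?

30.53

W is at the origin; WE is horizontal with |WE| = 38.3 and E on the −x side, so E = (-38.30, 0.000). Since A1 is tangent to WE there, HE ⟂ WE, so H = E + (0, 8.9) = (-38.30, 8.900). On A1, E sits at bearing -90° from H; a 69° counterclockwise sweep puts D at bearing -21°, so D = H + 8.9·(cos -21°, sin -21°) = (-29.99, 5.711). Then |WD| = |D − W| = 30.53.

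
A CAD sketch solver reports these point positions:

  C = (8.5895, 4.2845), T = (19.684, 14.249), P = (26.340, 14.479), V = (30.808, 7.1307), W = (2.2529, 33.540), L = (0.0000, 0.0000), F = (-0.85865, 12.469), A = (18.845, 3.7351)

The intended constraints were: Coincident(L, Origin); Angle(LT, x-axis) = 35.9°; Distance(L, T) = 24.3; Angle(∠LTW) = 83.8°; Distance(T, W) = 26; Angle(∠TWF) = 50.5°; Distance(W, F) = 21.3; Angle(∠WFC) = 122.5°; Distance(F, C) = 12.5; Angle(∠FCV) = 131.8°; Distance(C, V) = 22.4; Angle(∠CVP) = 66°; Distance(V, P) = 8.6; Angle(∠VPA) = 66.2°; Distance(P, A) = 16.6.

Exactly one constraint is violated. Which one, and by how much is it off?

Distance(P, A) = 16.6 — off by 3.50.

L = (0.00, 0.00) ✓; LT at 35.90° ✓; |LT| = 24.30 ✓; ∠LTW = 83.80° ✓; |TW| = 26.00 ✓; ∠TWF = 50.50° ✓; |WF| = 21.30 ✓; ∠WFC = 122.5° ✓; |FC| = 12.50 ✓; ∠FCV = 131.8° ✓; |CV| = 22.40 ✓; ∠CVP = 66.00° ✓; |VP| = 8.600 ✓; ∠VPA = 66.20° ✓; |PA| = 13.10 ✗.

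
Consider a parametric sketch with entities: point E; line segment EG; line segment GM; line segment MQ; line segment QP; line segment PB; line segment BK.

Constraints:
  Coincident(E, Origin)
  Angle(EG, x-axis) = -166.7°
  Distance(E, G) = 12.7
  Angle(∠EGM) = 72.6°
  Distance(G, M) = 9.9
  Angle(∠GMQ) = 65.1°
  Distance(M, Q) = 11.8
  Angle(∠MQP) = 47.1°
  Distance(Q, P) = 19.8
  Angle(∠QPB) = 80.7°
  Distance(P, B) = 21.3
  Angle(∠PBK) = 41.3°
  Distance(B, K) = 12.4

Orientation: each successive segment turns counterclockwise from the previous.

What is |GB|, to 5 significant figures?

22.025

∠MQP = 47.1° gives QP at -171.50° from the x-axis; with |QP| = 19.8, P = (-20.221, -4.6245). ∠QPB = 80.7° gives PB at -72.200° from the x-axis; with |PB| = 21.3, B = (-13.710, -24.905). Then |GB| = |B − G| = 22.025.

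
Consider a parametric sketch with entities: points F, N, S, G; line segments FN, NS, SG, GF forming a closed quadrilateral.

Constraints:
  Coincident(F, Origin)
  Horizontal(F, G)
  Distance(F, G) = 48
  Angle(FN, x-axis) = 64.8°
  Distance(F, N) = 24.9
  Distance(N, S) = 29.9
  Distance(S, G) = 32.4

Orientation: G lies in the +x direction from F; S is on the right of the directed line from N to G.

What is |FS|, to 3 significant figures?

17.7

Checks: |NS| = 29.90 ✓; |SG| = 32.40 ✓.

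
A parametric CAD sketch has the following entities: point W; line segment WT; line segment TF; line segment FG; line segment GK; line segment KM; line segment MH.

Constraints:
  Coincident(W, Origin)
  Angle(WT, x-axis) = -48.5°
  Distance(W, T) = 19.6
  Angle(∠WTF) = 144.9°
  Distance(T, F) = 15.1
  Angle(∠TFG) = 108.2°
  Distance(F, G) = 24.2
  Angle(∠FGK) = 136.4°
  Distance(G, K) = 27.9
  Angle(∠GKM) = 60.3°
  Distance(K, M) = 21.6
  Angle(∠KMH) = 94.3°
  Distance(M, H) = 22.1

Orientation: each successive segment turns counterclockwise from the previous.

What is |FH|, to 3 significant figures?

16.5

∠GKM = 60.3° gives KM at -138° from the x-axis; with |KM| = 21.6, M = (18.4, 15.4). ∠KMH = 94.3° gives MH at -52.6° from the x-axis; with |MH| = 22.1, H = (31.9, -2.20). Then |FH| = |H − F| = 16.5.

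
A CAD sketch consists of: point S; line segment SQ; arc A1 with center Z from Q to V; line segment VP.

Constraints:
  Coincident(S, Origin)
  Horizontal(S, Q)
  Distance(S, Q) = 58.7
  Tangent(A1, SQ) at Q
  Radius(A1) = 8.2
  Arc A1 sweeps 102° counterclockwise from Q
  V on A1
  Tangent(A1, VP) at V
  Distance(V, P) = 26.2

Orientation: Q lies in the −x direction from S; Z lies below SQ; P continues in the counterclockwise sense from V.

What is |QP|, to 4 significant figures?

35.63

S is at the origin; S and Q share the same y with |SQ| = 58.7 and Q on the −x side, so Q = (-58.70, 0.000). Since A1 is tangent to SQ there, ZQ ⟂ SQ, so Z = Q + (0, -8.2) = (-58.70, -8.200). On A1, Q sits at bearing 90° from Z; a 102° counterclockwise sweep puts V at bearing 192°, so V = Z + 8.2·(cos 192°, sin 192°) = (-66.72, -9.905). Since A1 is tangent to VP there, ZV ⟂ VP, so VP runs along (−sin 192°, cos 192°); with |VP| = 26.2, P = (-61.27, -35.53). Then |QP| = |P − Q| = 35.63.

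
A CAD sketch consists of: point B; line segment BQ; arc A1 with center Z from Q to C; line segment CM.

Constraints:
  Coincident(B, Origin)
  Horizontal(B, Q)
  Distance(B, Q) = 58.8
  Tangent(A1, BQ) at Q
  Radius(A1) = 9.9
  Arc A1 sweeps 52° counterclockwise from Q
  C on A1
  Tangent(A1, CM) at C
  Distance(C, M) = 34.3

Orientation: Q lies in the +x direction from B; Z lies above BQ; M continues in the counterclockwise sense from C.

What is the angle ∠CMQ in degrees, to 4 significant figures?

5.164°

B is at the origin; B and Q share the same y with |BQ| = 58.8 and Q on the +x side, so Q = (58.80, 0.000). Since A1 is tangent to BQ there, ZQ ⟂ BQ, so Z = Q + (0, 9.9) = (58.80, 9.900). On A1, Q sits at bearing -90° from Z; a 52° counterclockwise sweep puts C at bearing -38°, so C = Z + 9.9·(cos -38°, sin -38°) = (66.60, 3.805). Tangency of A1 to CM means the radius ZC is perpendicular to CM, so CM runs along (−sin -38°, cos -38°); with |CM| = 34.3, M = (87.72, 30.83). Then cos ∠CMQ = MC·MQ / (|MC||MQ|), giving 5.164°.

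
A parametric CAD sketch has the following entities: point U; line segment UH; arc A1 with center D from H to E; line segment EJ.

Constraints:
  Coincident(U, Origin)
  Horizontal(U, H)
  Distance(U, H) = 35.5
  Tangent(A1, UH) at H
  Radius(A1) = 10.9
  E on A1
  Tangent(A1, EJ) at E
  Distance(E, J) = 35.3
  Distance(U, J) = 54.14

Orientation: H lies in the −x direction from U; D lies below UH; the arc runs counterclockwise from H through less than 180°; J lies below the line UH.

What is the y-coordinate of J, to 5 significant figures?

-46.875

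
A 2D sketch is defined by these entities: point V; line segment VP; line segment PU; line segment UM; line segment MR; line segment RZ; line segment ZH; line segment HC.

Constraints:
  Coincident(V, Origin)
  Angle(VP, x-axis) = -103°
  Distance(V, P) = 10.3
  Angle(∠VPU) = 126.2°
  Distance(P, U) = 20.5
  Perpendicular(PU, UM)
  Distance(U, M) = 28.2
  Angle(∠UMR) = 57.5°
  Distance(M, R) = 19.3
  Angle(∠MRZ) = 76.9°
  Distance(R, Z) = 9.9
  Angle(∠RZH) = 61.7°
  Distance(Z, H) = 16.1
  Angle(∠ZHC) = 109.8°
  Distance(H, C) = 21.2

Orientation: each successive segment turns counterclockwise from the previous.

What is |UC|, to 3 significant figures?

44.6

∠RZH = 61.7° gives ZH at 24.7° from the x-axis; with |ZH| = 16.1, H = (27.9, -4.73). ∠ZHC = 109.8° gives HC at 94.9° from the x-axis; with |HC| = 21.2, C = (26.1, 16.4). Then |UC| = |C − U| = 44.6.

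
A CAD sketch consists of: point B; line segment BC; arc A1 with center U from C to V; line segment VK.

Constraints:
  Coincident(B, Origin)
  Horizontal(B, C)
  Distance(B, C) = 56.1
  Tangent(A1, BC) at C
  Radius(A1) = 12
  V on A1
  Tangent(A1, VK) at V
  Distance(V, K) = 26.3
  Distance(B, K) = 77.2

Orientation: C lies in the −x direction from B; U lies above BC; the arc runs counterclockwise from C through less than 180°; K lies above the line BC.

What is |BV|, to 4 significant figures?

52.03

B is at the origin; BC is horizontal with |BC| = 56.1 and C on the −x side, so C = (-56.10, 0.000). Tangency of A1 to BC means the radius UC is perpendicular to BC, so U = C + (0, 12) = (-56.10, 12.00). Since UV ⟂ VK (tangency), |UK| = √(12.0² + 26.3²) = 28.91 regardless of where V sits on A1. So K lies on both circle(B, 77.2) and circle(U, 28.91); the above-BC intersection is K = (-66.68, 38.90). V is the foot of the tangent from K: V = (-47.76, 20.63).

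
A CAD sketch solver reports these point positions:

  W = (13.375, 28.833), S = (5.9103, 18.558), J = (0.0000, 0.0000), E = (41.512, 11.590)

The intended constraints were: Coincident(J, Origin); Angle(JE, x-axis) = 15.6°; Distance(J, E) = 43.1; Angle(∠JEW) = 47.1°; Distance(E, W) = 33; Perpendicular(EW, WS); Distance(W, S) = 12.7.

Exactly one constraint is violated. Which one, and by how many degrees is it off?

Perpendicular(EW, WS) — off by 4.50°.

J = (0.00, 0.00) ✓; JE at 15.60° ✓; |JE| = 43.10 ✓; ∠JEW = 47.10° ✓; |EW| = 33.00 ✓; ∠(EW, WS) = 85.50° ✗; |WS| = 12.70 ✓.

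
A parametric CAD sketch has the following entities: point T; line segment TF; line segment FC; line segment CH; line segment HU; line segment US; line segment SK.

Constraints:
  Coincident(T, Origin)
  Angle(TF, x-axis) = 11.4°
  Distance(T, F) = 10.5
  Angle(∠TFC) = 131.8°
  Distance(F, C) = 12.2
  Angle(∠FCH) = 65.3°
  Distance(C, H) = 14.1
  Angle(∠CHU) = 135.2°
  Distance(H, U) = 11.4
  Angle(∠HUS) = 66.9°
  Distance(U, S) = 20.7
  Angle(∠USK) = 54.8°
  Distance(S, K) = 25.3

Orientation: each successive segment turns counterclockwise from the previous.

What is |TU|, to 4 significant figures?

9.352

T is at the origin; TF runs at 11.4° with length 10.5, so F = (10.29, 2.075). ∠TFC = 131.8° gives FC at 59.60° from the x-axis; with |FC| = 12.2, C = (16.47, 12.60). ∠FCH = 65.3° gives CH at 174.3° from the x-axis; with |CH| = 14.1, H = (2.436, 14.00). ∠CHU = 135.2° gives HU at -140.9° from the x-axis; with |HU| = 11.4, U = (-6.411, 6.809). Then |TU| = |U − T| = 9.352.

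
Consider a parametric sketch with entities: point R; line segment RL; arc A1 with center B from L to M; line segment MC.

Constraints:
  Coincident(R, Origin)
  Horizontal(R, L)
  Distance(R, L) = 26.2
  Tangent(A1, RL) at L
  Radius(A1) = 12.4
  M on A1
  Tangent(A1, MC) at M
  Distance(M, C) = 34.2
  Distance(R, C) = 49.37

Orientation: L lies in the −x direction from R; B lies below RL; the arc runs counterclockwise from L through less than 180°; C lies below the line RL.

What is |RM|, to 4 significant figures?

41.18

Checks: R = (0.00, 0.00) ✓; |BM| = 12.40 ✓; ∠(BM, MC) = 90.00° ✓; |MC| = 34.20 ✓; |RC| = 49.37 ✓.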